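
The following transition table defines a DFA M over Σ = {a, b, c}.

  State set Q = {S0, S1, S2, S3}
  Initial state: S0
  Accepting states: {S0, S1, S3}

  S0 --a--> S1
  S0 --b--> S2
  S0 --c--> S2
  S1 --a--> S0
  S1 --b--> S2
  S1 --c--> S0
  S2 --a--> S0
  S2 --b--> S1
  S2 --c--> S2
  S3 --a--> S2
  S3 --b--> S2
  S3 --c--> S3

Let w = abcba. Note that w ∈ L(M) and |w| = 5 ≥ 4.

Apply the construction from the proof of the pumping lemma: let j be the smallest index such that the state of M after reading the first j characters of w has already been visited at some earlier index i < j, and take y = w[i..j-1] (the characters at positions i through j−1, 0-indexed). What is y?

Run of M on w = a b c b a:
  step 0: S0  (start)
  step 1: S1  (read a: S0→S1)
  step 2: S2  (read b: S1→S2)
  step 3: S2  (read c: S2→S2)   ← first repeat (S2 seen earlier)
  step 4: S1  (read b: S2→S1)
  step 5: S0  (read a: S1→S0)

So i = 2, j = 3, giving x = w[0:2] = ab, y = w[2:3] = c, z = w[3:5] = ba.
Check: |xy| = 3 ≤ 4 and |y| = 1 ≥ 1. Reading y takes M from S2 back to S2, so every xyⁱz is accepted.
With |Q| = 4, pigeonhole forces a state repeat no later than step 4; the substring read between the first and second visits to that state can be pumped.

c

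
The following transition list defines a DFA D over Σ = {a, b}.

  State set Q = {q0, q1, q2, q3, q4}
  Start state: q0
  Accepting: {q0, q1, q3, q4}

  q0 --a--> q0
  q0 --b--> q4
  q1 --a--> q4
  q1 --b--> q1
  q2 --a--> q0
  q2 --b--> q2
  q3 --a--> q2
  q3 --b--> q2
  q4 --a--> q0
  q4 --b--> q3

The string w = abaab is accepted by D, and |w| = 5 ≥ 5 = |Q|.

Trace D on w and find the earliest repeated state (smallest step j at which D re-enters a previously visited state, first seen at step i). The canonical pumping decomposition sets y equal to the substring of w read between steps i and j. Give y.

a

Run of D on w = a b a a b:
  step 0: q0  (start)
  step 1: q0  (read a: q0→q0)   ← first repeat (q0 seen earlier)
  step 2: q4  (read b: q0→q4)
  step 3: q0  (read a: q4→q0)
  step 4: q0  (read a: q0→q0)
  step 5: q4  (read b: q0→q4)

So i = 0, j = 1, giving x = w[0:0] = ε, y = w[0:1] = a, z = w[1:5] = baab.
Check: |xy| = 1 ≤ 5 and |y| = 1 ≥ 1. Reading y takes D from q0 back to q0, so every xyⁱz is accepted.
With |Q| = 5, pigeonhole forces a state repeat no later than step 5; the substring read between the first and second visits to that state can be pumped.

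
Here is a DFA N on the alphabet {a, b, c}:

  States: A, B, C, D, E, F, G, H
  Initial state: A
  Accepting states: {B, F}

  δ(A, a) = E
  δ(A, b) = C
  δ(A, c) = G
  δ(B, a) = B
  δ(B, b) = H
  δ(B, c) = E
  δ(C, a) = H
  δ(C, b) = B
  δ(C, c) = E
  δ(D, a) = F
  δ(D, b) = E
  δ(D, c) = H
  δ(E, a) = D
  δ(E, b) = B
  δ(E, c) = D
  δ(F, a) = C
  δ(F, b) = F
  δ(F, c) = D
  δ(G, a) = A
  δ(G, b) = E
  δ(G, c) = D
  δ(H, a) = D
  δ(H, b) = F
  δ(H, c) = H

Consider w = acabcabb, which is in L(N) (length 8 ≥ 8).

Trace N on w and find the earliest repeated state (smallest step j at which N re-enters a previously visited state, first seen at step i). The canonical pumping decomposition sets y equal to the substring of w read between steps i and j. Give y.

State sequence: A -a-> E -c-> D -a-> F -b-> F -c-> D -a-> F -b-> F -b-> F
First repeat at step 4: F was already visited.

So i = 3, j = 4, giving x = w[0:3] = aca, y = w[3:4] = b, z = w[4:8] = cabb.
Check: |xy| = 4 ≤ 8 and |y| = 1 ≥ 1. Reading y takes N from F back to F, so every xyⁱz is accepted.

b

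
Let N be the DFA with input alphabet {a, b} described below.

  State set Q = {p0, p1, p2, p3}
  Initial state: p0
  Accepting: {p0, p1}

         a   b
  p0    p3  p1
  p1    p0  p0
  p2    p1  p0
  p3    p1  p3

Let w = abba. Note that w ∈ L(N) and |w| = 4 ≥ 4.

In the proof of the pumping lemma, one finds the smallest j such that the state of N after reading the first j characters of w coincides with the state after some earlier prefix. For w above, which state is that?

State sequence: p0 -a-> p3 -b-> p3 -b-> p3 -a-> p1
First repeat at step 2: p3 was already visited.

The earliest repeat is at step j = 2: N is in p3, which it already visited at step i = 1.

p3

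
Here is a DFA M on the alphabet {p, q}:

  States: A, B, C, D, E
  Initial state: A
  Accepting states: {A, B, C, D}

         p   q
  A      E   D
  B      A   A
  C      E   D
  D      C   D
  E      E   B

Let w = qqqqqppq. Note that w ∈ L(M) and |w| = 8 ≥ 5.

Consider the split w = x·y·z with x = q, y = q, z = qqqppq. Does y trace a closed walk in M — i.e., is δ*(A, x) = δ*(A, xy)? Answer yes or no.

Run of M on the first 2 characters of w = q q:
  step 0: A  (start)
  step 1: D  (read q: A→D)
  step 2: D  (read q: D→D)

After x (step 1): D. After xy (step 2): D.
They match, so y = q drives M around a cycle from D back to itself; pumping y any number of times keeps M in D before reading z, and xyⁱz ∈ L(M) for every i ≥ 0.

yes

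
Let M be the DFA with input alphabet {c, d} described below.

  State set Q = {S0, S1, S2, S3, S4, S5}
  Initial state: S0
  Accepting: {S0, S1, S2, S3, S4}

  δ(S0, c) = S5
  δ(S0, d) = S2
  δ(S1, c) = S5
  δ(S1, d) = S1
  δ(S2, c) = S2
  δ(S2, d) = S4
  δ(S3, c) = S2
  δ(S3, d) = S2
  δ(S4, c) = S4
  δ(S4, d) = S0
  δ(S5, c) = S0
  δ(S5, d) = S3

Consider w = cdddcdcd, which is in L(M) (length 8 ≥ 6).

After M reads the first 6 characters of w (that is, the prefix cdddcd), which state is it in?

Run of M on the first 6 characters of w = c d d d c d:
  step 0: S0  (start)
  step 1: S5  (read c: S0→S5)
  step 2: S3  (read d: S5→S3)
  step 3: S2  (read d: S3→S2)
  step 4: S4  (read d: S2→S4)
  step 5: S4  (read c: S4→S4)
  step 6: S0  (read d: S4→S0)

After reading 6 characters, M is in state S0.

S0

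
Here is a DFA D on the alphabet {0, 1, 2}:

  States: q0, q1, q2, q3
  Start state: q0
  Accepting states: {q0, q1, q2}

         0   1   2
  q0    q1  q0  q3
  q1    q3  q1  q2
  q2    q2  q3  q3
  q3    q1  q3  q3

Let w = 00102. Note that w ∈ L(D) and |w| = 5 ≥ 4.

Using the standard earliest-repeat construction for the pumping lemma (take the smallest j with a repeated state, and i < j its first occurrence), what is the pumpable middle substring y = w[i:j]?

Run of D on w = 0 0 1 0 2:
  step 0: q0  (start)
  step 1: q1  (read 0: q0→q1)
  step 2: q3  (read 0: q1→q3)
  step 3: q3  (read 1: q3→q3)   ← first repeat (q3 seen earlier)
  step 4: q1  (read 0: q3→q1)
  step 5: q2  (read 2: q1→q2)

So i = 2, j = 3, giving x = w[0:2] = 00, y = w[2:3] = 1, z = w[3:5] = 02.
Check: |xy| = 3 ≤ 4 and |y| = 1 ≥ 1. Reading y takes D from q3 back to q3, so every xyⁱz is accepted.

1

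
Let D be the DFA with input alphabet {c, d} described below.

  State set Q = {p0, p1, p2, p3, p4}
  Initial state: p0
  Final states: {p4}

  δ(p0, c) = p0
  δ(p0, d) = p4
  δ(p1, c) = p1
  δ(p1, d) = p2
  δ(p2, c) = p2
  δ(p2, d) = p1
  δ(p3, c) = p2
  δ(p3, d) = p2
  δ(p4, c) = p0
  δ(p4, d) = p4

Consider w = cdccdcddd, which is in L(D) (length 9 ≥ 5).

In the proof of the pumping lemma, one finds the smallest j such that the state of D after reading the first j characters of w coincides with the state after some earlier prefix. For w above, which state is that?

p0

State sequence: p0 -c-> p0 -d-> p4 -c-> p0 -c-> p0 -d-> p4 -c-> p0 -d-> p4 -d-> p4 -d-> p4
First repeat at step 1: p0 was already visited.

The earliest repeat is at step j = 1: D is in p0, which it already visited at step i = 0.
Since D has 5 states, any run of length ≥ 5 visits 5+1 states, so by pigeonhole some state repeats within the first 5 steps — that repeat gives the pumpable loop.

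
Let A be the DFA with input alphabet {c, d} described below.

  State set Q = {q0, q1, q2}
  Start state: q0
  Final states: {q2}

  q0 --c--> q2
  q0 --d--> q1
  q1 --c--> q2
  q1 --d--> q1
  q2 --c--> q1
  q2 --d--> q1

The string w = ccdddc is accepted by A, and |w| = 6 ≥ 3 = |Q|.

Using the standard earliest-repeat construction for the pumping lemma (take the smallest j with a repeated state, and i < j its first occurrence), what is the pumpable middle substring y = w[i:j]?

Run of A on w = c c d d d c:
  step 0: q0  (start)
  step 1: q2  (read c: q0→q2)
  step 2: q1  (read c: q2→q1)
  step 3: q1  (read d: q1→q1)   ← first repeat (q1 seen earlier)
  step 4: q1  (read d: q1→q1)
  step 5: q1  (read d: q1→q1)
  step 6: q2  (read c: q1→q2)

So i = 2, j = 3, giving x = w[0:2] = cc, y = w[2:3] = d, z = w[3:6] = ddc.
Check: |xy| = 3 ≤ 3 and |y| = 1 ≥ 1. Reading y takes A from q1 back to q1, so every xyⁱz is accepted.
With |Q| = 3, pigeonhole forces a state repeat no later than step 3; the substring read between the first and second visits to that state can be pumped.

d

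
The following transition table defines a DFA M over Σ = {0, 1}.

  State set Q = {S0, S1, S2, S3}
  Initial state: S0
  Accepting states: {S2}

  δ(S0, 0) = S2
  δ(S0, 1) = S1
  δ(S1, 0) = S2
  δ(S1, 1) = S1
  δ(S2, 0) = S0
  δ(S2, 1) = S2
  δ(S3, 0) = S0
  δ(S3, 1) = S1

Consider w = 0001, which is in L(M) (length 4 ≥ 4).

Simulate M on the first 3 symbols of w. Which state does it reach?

Run of M on the first 3 characters of w = 0 0 0:
  step 0: S0  (start)
  step 1: S2  (read 0: S0→S2)
  step 2: S0  (read 0: S2→S0)
  step 3: S2  (read 0: S0→S2)

After reading 3 characters, M is in state S2.

S2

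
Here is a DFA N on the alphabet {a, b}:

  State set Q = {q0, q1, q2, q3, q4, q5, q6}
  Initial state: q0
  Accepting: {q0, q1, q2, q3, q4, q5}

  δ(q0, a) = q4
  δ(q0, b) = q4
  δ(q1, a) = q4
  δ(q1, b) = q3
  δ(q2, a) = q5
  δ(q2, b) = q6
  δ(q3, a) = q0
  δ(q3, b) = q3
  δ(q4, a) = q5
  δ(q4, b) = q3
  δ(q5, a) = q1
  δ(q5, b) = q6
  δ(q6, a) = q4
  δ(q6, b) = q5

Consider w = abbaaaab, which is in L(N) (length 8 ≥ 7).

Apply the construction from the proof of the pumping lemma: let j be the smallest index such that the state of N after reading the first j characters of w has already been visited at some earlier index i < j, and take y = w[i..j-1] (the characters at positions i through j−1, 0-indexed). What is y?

State sequence: q0 -a-> q4 -b-> q3 -b-> q3 -a-> q0 -a-> q4 -a-> q5 -a-> q1 -b-> q3
First repeat at step 3: q3 was already visited.

So i = 2, j = 3, giving x = w[0:2] = ab, y = w[2:3] = b, z = w[3:8] = aaaab.
Check: |xy| = 3 ≤ 7 and |y| = 1 ≥ 1. Reading y takes N from q3 back to q3, so every xyⁱz is accepted.
Since N has 7 states, any run of length ≥ 7 visits 7+1 states, so by pigeonhole some state repeats within the first 7 steps — that repeat gives the pumpable loop.

b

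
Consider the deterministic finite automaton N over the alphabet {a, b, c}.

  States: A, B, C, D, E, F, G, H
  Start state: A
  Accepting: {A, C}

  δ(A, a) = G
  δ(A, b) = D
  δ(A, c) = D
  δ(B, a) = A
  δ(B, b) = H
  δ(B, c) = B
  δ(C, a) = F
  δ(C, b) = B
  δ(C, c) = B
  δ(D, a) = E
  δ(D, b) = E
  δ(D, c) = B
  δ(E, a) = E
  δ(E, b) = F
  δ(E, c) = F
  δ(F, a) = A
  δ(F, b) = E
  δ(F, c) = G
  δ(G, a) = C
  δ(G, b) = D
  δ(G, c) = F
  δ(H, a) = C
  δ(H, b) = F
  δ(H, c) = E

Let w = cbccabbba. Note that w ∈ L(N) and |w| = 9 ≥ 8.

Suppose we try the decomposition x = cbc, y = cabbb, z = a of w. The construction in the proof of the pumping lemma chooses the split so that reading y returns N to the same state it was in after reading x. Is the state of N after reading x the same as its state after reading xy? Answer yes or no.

yes

Run of N on the first 8 characters of w = c b c c a b b b:
  step 0: A  (start)
  step 1: D  (read c: A→D)
  step 2: E  (read b: D→E)
  step 3: F  (read c: E→F)
  step 4: G  (read c: F→G)
  step 5: C  (read a: G→C)
  step 6: B  (read b: C→B)
  step 7: H  (read b: B→H)
  step 8: F  (read b: H→F)

After x (step 3): F. After xy (step 8): F.
They match, so y = cabbb drives N around a cycle from F back to itself; pumping y any number of times keeps N in F before reading z, and xyⁱz ∈ L(N) for every i ≥ 0.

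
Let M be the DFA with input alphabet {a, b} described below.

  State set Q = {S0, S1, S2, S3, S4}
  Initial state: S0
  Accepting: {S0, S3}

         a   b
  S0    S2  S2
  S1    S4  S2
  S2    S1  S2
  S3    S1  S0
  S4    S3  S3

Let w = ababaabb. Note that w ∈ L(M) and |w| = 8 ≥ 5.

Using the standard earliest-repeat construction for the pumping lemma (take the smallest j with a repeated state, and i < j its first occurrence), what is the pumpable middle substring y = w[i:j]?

Run of M on w = a b a b a a b b:
  step 0: S0  (start)
  step 1: S2  (read a: S0→S2)
  step 2: S2  (read b: S2→S2)   ← first repeat (S2 seen earlier)
  step 3: S1  (read a: S2→S1)
  step 4: S2  (read b: S1→S2)
  step 5: S1  (read a: S2→S1)
  step 6: S4  (read a: S1→S4)
  step 7: S3  (read b: S4→S3)
  step 8: S0  (read b: S3→S0)

So i = 1, j = 2, giving x = w[0:1] = a, y = w[1:2] = b, z = w[2:8] = abaabb.
Check: |xy| = 2 ≤ 5 and |y| = 1 ≥ 1. Reading y takes M from S2 back to S2, so every xyⁱz is accepted.

b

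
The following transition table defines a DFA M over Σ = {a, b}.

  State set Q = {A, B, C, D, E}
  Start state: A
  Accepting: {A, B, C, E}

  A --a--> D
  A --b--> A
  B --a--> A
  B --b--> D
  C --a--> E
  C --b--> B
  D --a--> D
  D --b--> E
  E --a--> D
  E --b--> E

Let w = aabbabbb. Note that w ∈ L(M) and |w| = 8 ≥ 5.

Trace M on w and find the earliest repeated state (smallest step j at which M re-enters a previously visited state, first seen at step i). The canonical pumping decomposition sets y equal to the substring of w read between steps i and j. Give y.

State sequence: A -a-> D -a-> D -b-> E -b-> E -a-> D -b-> E -b-> E -b-> E
First repeat at step 2: D was already visited.

So i = 1, j = 2, giving x = w[0:1] = a, y = w[1:2] = a, z = w[2:8] = bbabbb.
Check: |xy| = 2 ≤ 5 and |y| = 1 ≥ 1. Reading y takes M from D back to D, so every xyⁱz is accepted.
With |Q| = 5, pigeonhole forces a state repeat no later than step 5; the substring read between the first and second visits to that state can be pumped.

a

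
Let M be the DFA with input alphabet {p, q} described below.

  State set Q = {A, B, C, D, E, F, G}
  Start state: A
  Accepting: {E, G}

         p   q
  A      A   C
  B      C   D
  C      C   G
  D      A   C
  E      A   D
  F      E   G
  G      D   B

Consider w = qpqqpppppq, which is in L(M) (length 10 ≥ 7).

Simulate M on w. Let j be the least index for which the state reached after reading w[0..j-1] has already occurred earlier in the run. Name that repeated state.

State sequence: A -q-> C -p-> C -q-> G -q-> B -p-> C -p-> C -p-> C -p-> C -p-> C -q-> G
First repeat at step 2: C was already visited.

The earliest repeat is at step j = 2: M is in C, which it already visited at step i = 1.
Since M has 7 states, any run of length ≥ 7 visits 7+1 states, so by pigeonhole some state repeats within the first 7 steps — that repeat gives the pumpable loop.

C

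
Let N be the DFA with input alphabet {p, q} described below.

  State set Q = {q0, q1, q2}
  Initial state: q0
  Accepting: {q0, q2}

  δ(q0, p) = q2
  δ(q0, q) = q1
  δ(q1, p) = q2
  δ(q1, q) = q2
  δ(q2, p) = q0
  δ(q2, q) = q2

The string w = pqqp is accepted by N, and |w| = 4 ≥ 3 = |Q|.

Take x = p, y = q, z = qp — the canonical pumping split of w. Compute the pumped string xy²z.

pqqqp

xy^2z = p·q·q·qp = pqqqp.
Reading y = q takes N from q2 back to q2, so after x·y·y the machine is still in q2, and z then leads to the accepting state q0. Hence pqqqp ∈ L(N).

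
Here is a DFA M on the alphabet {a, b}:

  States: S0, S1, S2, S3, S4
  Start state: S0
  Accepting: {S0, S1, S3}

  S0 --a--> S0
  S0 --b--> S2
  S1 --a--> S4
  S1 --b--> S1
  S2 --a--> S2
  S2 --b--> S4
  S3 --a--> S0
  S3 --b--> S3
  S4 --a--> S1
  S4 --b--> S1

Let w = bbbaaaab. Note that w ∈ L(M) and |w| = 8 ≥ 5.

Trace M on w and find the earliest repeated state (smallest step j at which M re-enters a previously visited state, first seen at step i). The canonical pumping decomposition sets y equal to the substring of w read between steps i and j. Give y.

Run of M on w = b b b a a a a b:
  step 0: S0  (start)
  step 1: S2  (read b: S0→S2)
  step 2: S4  (read b: S2→S4)
  step 3: S1  (read b: S4→S1)
  step 4: S4  (read a: S1→S4)   ← first repeat (S4 seen earlier)
  step 5: S1  (read a: S4→S1)
  step 6: S4  (read a: S1→S4)
  step 7: S1  (read a: S4→S1)
  step 8: S1  (read b: S1→S1)

So i = 2, j = 4, giving x = w[0:2] = bb, y = w[2:4] = ba, z = w[4:8] = aaab.
Check: |xy| = 4 ≤ 5 and |y| = 2 ≥ 1. Reading y takes M from S4 back to S4, so every xyⁱz is accepted.

ba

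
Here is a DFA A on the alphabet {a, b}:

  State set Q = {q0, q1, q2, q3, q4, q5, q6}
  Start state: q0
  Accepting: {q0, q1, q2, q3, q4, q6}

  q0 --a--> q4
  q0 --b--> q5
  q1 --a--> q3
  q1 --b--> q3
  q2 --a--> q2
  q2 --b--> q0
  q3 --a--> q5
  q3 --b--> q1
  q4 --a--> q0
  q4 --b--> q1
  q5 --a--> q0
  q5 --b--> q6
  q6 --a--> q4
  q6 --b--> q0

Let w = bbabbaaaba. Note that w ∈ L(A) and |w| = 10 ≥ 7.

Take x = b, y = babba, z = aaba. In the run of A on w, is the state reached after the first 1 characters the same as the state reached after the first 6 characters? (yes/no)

yes

State sequence: q0 -b-> q5 -b-> q6 -a-> q4 -b-> q1 -b-> q3 -a-> q5

After x (step 1): q5. After xy (step 6): q5.
They match, so y = babba drives A around a cycle from q5 back to itself; pumping y any number of times keeps A in q5 before reading z, and xyⁱz ∈ L(A) for every i ≥ 0.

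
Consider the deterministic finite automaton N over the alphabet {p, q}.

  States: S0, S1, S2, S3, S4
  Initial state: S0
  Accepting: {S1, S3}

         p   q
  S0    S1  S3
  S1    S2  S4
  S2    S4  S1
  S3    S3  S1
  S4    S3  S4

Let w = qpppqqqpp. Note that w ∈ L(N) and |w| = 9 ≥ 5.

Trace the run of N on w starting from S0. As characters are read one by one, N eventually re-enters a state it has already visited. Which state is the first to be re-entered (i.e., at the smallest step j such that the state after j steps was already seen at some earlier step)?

Run of N on w = q p p p q q q p p:
  step 0: S0  (start)
  step 1: S3  (read q: S0→S3)
  step 2: S3  (read p: S3→S3)   ← first repeat (S3 seen earlier)
  step 3: S3  (read p: S3→S3)
  step 4: S3  (read p: S3→S3)
  step 5: S1  (read q: S3→S1)
  step 6: S4  (read q: S1→S4)
  step 7: S4  (read q: S4→S4)
  step 8: S3  (read p: S4→S3)
  step 9: S3  (read p: S3→S3)

The earliest repeat is at step j = 2: N is in S3, which it already visited at step i = 1.
Since N has 5 states, any run of length ≥ 5 visits 5+1 states, so by pigeonhole some state repeats within the first 5 steps — that repeat gives the pumpable loop.

S3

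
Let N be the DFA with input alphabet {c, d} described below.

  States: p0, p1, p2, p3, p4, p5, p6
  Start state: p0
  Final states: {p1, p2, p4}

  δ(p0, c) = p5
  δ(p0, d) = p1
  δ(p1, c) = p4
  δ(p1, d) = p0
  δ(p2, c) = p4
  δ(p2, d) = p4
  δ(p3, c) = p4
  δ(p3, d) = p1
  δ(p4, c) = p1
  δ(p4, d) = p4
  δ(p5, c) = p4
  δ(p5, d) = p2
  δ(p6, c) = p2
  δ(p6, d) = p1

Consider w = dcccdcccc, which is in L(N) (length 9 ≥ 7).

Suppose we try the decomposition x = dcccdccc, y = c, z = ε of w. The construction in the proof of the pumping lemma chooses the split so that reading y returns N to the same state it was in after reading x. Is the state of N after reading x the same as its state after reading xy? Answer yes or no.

no

Run of N on the first 9 characters of w = d c c c d c c c c:
  step 0: p0  (start)
  step 1: p1  (read d: p0→p1)
  step 2: p4  (read c: p1→p4)
  step 3: p1  (read c: p4→p1)
  step 4: p4  (read c: p1→p4)
  step 5: p4  (read d: p4→p4)
  step 6: p1  (read c: p4→p1)
  step 7: p4  (read c: p1→p4)
  step 8: p1  (read c: p4→p1)
  step 9: p4  (read c: p1→p4)

After x (step 8): p1. After xy (step 9): p4.
They differ (p1 ≠ p4), so y is not a cycle from the state after x; this split is not the one the pumping-lemma construction produces, and pumping y need not keep the string in L(N).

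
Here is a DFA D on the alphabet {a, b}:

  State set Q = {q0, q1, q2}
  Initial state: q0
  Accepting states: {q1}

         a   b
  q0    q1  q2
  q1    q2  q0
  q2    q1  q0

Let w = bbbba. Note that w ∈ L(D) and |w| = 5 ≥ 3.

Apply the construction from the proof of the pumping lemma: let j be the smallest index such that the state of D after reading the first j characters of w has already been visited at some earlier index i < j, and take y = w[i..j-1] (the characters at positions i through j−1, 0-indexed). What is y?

State sequence: q0 -b-> q2 -b-> q0 -b-> q2 -b-> q0 -a-> q1
First repeat at step 2: q0 was already visited.

So i = 0, j = 2, giving x = w[0:0] = ε, y = w[0:2] = bb, z = w[2:5] = bba.
Check: |xy| = 2 ≤ 3 and |y| = 2 ≥ 1. Reading y takes D from q0 back to q0, so every xyⁱz is accepted.
With |Q| = 3, pigeonhole forces a state repeat no later than step 3; the substring read between the first and second visits to that state can be pumped.

bb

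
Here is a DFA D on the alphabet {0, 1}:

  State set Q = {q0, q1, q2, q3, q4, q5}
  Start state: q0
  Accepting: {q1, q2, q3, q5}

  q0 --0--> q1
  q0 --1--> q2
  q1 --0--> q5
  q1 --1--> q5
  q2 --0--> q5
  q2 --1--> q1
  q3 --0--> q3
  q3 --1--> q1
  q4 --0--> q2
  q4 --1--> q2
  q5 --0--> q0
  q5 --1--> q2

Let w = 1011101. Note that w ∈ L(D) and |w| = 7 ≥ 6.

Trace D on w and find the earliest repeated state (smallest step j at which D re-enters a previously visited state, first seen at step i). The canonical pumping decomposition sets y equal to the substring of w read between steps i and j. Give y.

01

State sequence: q0 -1-> q2 -0-> q5 -1-> q2 -1-> q1 -1-> q5 -0-> q0 -1-> q2
First repeat at step 3: q2 was already visited.

So i = 1, j = 3, giving x = w[0:1] = 1, y = w[1:3] = 01, z = w[3:7] = 1101.
Check: |xy| = 3 ≤ 6 and |y| = 2 ≥ 1. Reading y takes D from q2 back to q2, so every xyⁱz is accepted.
Pumping length from the standard proof: p = 6 (the number of states). The repeated state found above gives |xy| = j ≤ 6 and |y| = j − i ≥ 1.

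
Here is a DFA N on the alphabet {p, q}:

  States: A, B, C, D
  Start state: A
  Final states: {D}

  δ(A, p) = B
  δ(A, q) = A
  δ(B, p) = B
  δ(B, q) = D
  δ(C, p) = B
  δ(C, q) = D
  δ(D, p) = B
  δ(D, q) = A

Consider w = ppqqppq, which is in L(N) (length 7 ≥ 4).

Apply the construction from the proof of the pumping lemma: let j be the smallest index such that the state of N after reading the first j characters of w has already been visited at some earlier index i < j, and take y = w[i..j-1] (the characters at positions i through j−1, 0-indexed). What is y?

p

Run of N on w = p p q q p p q:
  step 0: A  (start)
  step 1: B  (read p: A→B)
  step 2: B  (read p: B→B)   ← first repeat (B seen earlier)
  step 3: D  (read q: B→D)
  step 4: A  (read q: D→A)
  step 5: B  (read p: A→B)
  step 6: B  (read p: B→B)
  step 7: D  (read q: B→D)

So i = 1, j = 2, giving x = w[0:1] = p, y = w[1:2] = p, z = w[2:7] = qqppq.
Check: |xy| = 2 ≤ 4 and |y| = 1 ≥ 1. Reading y takes N from B back to B, so every xyⁱz is accepted.
The DFA has 4 states, so the proof of the pumping lemma guarantees a repeated state among the first 4+1 visited; the segment between the two visits is the pumpable y.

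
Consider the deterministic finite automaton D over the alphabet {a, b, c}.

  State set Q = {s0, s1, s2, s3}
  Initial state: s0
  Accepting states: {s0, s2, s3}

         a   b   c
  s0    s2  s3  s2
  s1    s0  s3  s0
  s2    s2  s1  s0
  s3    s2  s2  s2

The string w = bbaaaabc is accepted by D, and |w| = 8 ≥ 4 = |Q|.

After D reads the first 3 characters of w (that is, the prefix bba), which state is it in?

s2

Run of D on the first 3 characters of w = b b a:
  step 0: s0  (start)
  step 1: s3  (read b: s0→s3)
  step 2: s2  (read b: s3→s2)
  step 3: s2  (read a: s2→s2)

After reading 3 characters, D is in state s2.
(This kind of state-tracing is the core of the pumping-lemma construction: with 4 states, pigeonhole forces a repeat within the first 4 steps.)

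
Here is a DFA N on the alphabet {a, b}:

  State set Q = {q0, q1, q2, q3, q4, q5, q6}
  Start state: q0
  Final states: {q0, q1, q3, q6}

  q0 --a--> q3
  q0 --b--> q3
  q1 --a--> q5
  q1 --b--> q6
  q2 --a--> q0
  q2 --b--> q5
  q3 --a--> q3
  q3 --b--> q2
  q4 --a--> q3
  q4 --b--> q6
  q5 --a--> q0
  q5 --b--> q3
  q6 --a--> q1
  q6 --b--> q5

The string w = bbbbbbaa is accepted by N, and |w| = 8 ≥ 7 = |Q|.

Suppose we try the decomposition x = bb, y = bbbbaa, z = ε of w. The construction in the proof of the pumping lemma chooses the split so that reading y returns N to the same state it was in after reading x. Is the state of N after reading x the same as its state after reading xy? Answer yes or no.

Run of N on the first 8 characters of w = b b b b b b a a:
  step 0: q0  (start)
  step 1: q3  (read b: q0→q3)
  step 2: q2  (read b: q3→q2)
  step 3: q5  (read b: q2→q5)
  step 4: q3  (read b: q5→q3)
  step 5: q2  (read b: q3→q2)
  step 6: q5  (read b: q2→q5)
  step 7: q0  (read a: q5→q0)
  step 8: q3  (read a: q0→q3)

After x (step 2): q2. After xy (step 8): q3.
They differ (q2 ≠ q3), so y is not a cycle from the state after x; this split is not the one the pumping-lemma construction produces, and pumping y need not keep the string in L(N).

no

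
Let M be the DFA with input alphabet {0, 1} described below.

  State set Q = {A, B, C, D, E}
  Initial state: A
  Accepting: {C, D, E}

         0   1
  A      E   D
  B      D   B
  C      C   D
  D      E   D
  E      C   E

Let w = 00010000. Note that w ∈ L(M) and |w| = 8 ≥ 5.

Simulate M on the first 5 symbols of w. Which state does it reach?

E

State sequence: A -0-> E -0-> C -0-> C -1-> D -0-> E

After reading 5 characters, M is in state E.
(This kind of state-tracing is the core of the pumping-lemma construction: with 5 states, pigeonhole forces a repeat within the first 5 steps.)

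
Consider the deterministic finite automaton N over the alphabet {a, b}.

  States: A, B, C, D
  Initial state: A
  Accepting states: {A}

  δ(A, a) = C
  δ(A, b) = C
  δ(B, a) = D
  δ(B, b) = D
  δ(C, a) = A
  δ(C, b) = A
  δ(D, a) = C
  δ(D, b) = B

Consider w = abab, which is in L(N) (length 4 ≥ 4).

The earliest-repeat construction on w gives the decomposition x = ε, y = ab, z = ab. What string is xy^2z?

xy^2z = ε·ab·ab·ab = ababab.
Reading y = ab takes N from A back to A, so after x·y·y the machine is still in A, and z then leads to the accepting state A. Hence ababab ∈ L(N).

ababab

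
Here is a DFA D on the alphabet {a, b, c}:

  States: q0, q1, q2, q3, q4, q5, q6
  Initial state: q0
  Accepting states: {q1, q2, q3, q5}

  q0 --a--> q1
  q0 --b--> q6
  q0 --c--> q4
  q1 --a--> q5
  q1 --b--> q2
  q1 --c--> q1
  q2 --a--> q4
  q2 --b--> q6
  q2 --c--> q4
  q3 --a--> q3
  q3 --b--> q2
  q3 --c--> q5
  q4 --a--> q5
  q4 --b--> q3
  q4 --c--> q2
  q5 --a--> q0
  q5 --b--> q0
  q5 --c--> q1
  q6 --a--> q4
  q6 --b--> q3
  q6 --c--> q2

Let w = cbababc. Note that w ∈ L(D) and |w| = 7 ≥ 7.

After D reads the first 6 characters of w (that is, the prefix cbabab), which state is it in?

State sequence: q0 -c-> q4 -b-> q3 -a-> q3 -b-> q2 -a-> q4 -b-> q3

After reading 6 characters, D is in state q3.

q3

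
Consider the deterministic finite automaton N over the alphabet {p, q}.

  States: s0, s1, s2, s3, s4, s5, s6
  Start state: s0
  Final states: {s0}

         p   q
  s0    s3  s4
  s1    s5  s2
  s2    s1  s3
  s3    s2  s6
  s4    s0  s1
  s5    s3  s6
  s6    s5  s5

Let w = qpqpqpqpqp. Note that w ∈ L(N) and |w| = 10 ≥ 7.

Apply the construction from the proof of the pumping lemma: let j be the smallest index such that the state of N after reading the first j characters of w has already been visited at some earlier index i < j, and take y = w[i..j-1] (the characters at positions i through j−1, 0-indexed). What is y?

qp

Run of N on w = q p q p q p q p q p:
  step 0: s0  (start)
  step 1: s4  (read q: s0→s4)
  step 2: s0  (read p: s4→s0)   ← first repeat (s0 seen earlier)
  step 3: s4  (read q: s0→s4)
  step 4: s0  (read p: s4→s0)
  step 5: s4  (read q: s0→s4)
  step 6: s0  (read p: s4→s0)
  step 7: s4  (read q: s0→s4)
  step 8: s0  (read p: s4→s0)
  step 9: s4  (read q: s0→s4)
  step 10: s0  (read p: s4→s0)

So i = 0, j = 2, giving x = w[0:0] = ε, y = w[0:2] = qp, z = w[2:10] = qpqpqpqp.
Check: |xy| = 2 ≤ 7 and |y| = 2 ≥ 1. Reading y takes N from s0 back to s0, so every xyⁱz is accepted.
Since N has 7 states, any run of length ≥ 7 visits 7+1 states, so by pigeonhole some state repeats within the first 7 steps — that repeat gives the pumpable loop.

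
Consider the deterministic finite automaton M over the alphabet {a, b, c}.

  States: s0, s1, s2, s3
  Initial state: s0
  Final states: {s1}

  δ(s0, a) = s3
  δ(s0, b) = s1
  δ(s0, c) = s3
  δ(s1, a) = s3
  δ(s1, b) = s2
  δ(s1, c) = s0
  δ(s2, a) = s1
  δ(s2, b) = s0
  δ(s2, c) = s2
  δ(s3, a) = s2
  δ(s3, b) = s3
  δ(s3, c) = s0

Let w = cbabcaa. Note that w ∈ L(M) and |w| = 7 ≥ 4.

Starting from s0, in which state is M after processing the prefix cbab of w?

s0

State sequence: s0 -c-> s3 -b-> s3 -a-> s2 -b-> s0

After reading 4 characters, M is in state s0.
(This kind of state-tracing is the core of the pumping-lemma construction: with 4 states, pigeonhole forces a repeat within the first 4 steps.)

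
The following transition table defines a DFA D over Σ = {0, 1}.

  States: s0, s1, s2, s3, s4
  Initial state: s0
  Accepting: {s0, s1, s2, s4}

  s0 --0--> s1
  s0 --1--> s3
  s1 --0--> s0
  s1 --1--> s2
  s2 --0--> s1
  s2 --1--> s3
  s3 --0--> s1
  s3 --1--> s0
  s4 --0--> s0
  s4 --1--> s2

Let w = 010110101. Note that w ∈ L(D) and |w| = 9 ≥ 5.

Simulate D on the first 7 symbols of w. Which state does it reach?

Run of D on the first 7 characters of w = 0 1 0 1 1 0 1:
  step 0: s0  (start)
  step 1: s1  (read 0: s0→s1)
  step 2: s2  (read 1: s1→s2)
  step 3: s1  (read 0: s2→s1)
  step 4: s2  (read 1: s1→s2)
  step 5: s3  (read 1: s2→s3)
  step 6: s1  (read 0: s3→s1)
  step 7: s2  (read 1: s1→s2)

After reading 7 characters, D is in state s2.
(This kind of state-tracing is the core of the pumping-lemma construction: with 5 states, pigeonhole forces a repeat within the first 5 steps.)

s2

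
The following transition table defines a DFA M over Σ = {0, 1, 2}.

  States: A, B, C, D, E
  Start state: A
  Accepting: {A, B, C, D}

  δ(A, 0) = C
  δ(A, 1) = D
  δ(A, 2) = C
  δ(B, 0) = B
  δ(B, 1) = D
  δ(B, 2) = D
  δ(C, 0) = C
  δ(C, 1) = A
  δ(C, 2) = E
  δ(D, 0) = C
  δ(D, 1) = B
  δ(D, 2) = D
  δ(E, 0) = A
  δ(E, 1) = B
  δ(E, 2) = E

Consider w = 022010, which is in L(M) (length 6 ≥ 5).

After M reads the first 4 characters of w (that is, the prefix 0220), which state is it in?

A

State sequence: A -0-> C -2-> E -2-> E -0-> A

After reading 4 characters, M is in state A.
(This kind of state-tracing is the core of the pumping-lemma construction: with 5 states, pigeonhole forces a repeat within the first 5 steps.)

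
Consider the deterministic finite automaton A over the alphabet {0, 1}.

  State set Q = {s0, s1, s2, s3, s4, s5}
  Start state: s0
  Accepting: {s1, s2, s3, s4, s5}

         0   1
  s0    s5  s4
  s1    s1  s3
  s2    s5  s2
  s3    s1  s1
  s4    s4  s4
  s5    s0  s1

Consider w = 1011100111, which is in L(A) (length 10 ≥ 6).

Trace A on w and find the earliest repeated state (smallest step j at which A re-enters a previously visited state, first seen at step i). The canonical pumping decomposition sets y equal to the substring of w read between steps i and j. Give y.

0

State sequence: s0 -1-> s4 -0-> s4 -1-> s4 -1-> s4 -1-> s4 -0-> s4 -0-> s4 -1-> s4 -1-> s4 -1-> s4
First repeat at step 2: s4 was already visited.

So i = 1, j = 2, giving x = w[0:1] = 1, y = w[1:2] = 0, z = w[2:10] = 11100111.
Check: |xy| = 2 ≤ 6 and |y| = 1 ≥ 1. Reading y takes A from s4 back to s4, so every xyⁱz is accepted.
Since A has 6 states, any run of length ≥ 6 visits 6+1 states, so by pigeonhole some state repeats within the first 6 steps — that repeat gives the pumpable loop.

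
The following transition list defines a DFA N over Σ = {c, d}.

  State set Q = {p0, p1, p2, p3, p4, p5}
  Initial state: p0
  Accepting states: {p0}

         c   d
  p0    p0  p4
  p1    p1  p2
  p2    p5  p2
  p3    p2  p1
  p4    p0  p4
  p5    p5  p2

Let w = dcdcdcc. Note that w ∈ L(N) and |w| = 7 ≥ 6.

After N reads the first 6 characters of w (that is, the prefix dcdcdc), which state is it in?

State sequence: p0 -d-> p4 -c-> p0 -d-> p4 -c-> p0 -d-> p4 -c-> p0

After reading 6 characters, N is in state p0.

p0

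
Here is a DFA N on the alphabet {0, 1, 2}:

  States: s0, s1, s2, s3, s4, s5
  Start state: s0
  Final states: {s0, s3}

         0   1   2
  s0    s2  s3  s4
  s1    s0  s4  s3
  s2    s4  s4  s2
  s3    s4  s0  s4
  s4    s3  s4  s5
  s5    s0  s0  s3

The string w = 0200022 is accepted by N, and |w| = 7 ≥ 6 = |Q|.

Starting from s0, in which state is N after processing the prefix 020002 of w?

Run of N on the first 6 characters of w = 0 2 0 0 0 2:
  step 0: s0  (start)
  step 1: s2  (read 0: s0→s2)
  step 2: s2  (read 2: s2→s2)
  step 3: s4  (read 0: s2→s4)
  step 4: s3  (read 0: s4→s3)
  step 5: s4  (read 0: s3→s4)
  step 6: s5  (read 2: s4→s5)

After reading 6 characters, N is in state s5.
(This kind of state-tracing is the core of the pumping-lemma construction: with 6 states, pigeonhole forces a repeat within the first 6 steps.)

s5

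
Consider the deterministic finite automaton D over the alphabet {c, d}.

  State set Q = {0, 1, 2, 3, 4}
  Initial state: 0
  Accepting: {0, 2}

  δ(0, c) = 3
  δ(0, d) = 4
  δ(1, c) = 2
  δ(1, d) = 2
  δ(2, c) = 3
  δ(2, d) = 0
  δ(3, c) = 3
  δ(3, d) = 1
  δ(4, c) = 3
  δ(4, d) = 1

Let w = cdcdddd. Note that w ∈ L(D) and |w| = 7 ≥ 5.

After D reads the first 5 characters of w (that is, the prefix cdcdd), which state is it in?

Run of D on the first 5 characters of w = c d c d d:
  step 0: 0  (start)
  step 1: 3  (read c: 0→3)
  step 2: 1  (read d: 3→1)
  step 3: 2  (read c: 1→2)
  step 4: 0  (read d: 2→0)
  step 5: 4  (read d: 0→4)

After reading 5 characters, D is in state 4.
(This kind of state-tracing is the core of the pumping-lemma construction: with 5 states, pigeonhole forces a repeat within the first 5 steps.)

4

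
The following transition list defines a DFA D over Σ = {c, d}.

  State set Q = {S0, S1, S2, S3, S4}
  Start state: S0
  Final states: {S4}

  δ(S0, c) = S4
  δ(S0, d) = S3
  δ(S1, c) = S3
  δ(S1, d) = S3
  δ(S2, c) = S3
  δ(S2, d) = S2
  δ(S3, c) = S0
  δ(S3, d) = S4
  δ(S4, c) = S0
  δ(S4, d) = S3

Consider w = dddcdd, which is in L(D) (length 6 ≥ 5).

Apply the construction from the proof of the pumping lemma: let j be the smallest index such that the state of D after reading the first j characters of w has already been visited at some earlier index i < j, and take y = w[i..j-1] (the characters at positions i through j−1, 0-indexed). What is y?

dd

State sequence: S0 -d-> S3 -d-> S4 -d-> S3 -c-> S0 -d-> S3 -d-> S4
First repeat at step 3: S3 was already visited.

So i = 1, j = 3, giving x = w[0:1] = d, y = w[1:3] = dd, z = w[3:6] = cdd.
Check: |xy| = 3 ≤ 5 and |y| = 2 ≥ 1. Reading y takes D from S3 back to S3, so every xyⁱz is accepted.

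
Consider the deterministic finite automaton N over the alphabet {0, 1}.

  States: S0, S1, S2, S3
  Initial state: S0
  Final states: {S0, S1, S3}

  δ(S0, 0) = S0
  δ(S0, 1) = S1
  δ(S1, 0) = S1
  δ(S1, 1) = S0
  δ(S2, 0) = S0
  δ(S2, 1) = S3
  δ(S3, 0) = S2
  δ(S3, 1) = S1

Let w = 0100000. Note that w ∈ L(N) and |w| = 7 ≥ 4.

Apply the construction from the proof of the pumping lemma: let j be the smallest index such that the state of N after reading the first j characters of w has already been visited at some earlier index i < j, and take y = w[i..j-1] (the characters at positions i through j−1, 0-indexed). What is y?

0

State sequence: S0 -0-> S0 -1-> S1 -0-> S1 -0-> S1 -0-> S1 -0-> S1 -0-> S1
First repeat at step 1: S0 was already visited.

So i = 0, j = 1, giving x = w[0:0] = ε, y = w[0:1] = 0, z = w[1:7] = 100000.
Check: |xy| = 1 ≤ 4 and |y| = 1 ≥ 1. Reading y takes N from S0 back to S0, so every xyⁱz is accepted.
Since N has 4 states, any run of length ≥ 4 visits 4+1 states, so by pigeonhole some state repeats within the first 4 steps — that repeat gives the pumpable loop.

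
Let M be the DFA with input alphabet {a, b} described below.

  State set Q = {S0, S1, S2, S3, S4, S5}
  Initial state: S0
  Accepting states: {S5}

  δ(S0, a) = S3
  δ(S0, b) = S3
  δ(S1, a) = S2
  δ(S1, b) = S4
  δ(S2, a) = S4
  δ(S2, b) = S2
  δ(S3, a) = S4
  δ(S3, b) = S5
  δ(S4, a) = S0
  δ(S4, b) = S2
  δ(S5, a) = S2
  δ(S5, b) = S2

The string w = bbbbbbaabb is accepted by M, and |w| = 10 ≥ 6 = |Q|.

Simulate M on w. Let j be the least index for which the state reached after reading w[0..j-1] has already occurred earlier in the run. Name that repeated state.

S2

Run of M on w = b b b b b b a a b b:
  step 0: S0  (start)
  step 1: S3  (read b: S0→S3)
  step 2: S5  (read b: S3→S5)
  step 3: S2  (read b: S5→S2)
  step 4: S2  (read b: S2→S2)   ← first repeat (S2 seen earlier)
  step 5: S2  (read b: S2→S2)
  step 6: S2  (read b: S2→S2)
  step 7: S4  (read a: S2→S4)
  step 8: S0  (read a: S4→S0)
  step 9: S3  (read b: S0→S3)
  step 10: S5  (read b: S3→S5)

The earliest repeat is at step j = 4: M is in S2, which it already visited at step i = 3.
Since M has 6 states, any run of length ≥ 6 visits 6+1 states, so by pigeonhole some state repeats within the first 6 steps — that repeat gives the pumpable loop.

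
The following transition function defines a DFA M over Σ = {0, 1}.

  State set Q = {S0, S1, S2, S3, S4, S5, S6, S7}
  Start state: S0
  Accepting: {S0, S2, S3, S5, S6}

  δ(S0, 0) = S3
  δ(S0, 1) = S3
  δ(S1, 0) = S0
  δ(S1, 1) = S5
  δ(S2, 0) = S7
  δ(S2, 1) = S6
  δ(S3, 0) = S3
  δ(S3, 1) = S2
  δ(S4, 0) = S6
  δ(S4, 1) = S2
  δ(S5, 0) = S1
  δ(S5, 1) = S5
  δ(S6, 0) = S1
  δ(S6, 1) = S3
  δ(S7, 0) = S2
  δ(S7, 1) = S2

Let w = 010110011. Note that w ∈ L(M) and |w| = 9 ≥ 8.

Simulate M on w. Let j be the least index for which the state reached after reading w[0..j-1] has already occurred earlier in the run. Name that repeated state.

S2

State sequence: S0 -0-> S3 -1-> S2 -0-> S7 -1-> S2 -1-> S6 -0-> S1 -0-> S0 -1-> S3 -1-> S2
First repeat at step 4: S2 was already visited.

The earliest repeat is at step j = 4: M is in S2, which it already visited at step i = 2.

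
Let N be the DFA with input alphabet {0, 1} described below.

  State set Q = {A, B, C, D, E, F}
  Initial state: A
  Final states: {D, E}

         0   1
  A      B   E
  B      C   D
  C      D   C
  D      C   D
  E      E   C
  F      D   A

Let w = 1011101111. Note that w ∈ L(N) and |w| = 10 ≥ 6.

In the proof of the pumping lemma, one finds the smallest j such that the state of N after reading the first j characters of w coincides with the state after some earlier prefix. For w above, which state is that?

State sequence: A -1-> E -0-> E -1-> C -1-> C -1-> C -0-> D -1-> D -1-> D -1-> D -1-> D
First repeat at step 2: E was already visited.

The earliest repeat is at step j = 2: N is in E, which it already visited at step i = 1.
The DFA has 6 states, so the proof of the pumping lemma guarantees a repeated state among the first 6+1 visited; the segment between the two visits is the pumpable y.

E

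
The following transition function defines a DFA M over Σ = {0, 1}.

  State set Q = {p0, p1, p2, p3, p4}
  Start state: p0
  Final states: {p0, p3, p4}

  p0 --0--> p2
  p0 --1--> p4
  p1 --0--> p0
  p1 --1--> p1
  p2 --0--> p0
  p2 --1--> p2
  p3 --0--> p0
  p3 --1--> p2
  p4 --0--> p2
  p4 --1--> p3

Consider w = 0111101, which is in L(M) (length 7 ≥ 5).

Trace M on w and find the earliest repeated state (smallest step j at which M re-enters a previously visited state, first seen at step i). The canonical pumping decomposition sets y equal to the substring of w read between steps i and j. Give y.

Run of M on w = 0 1 1 1 1 0 1:
  step 0: p0  (start)
  step 1: p2  (read 0: p0→p2)
  step 2: p2  (read 1: p2→p2)   ← first repeat (p2 seen earlier)
  step 3: p2  (read 1: p2→p2)
  step 4: p2  (read 1: p2→p2)
  step 5: p2  (read 1: p2→p2)
  step 6: p0  (read 0: p2→p0)
  step 7: p4  (read 1: p0→p4)

So i = 1, j = 2, giving x = w[0:1] = 0, y = w[1:2] = 1, z = w[2:7] = 11101.
Check: |xy| = 2 ≤ 5 and |y| = 1 ≥ 1. Reading y takes M from p2 back to p2, so every xyⁱz is accepted.

1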